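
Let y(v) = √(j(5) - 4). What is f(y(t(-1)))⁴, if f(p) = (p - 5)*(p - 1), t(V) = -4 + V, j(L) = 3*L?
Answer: 830608 - 250368*√11 ≈ 231.28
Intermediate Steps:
y(v) = √11 (y(v) = √(3*5 - 4) = √(15 - 4) = √11)
f(p) = (-1 + p)*(-5 + p) (f(p) = (-5 + p)*(-1 + p) = (-1 + p)*(-5 + p))
f(y(t(-1)))⁴ = (5 + (√11)² - 6*√11)⁴ = (5 + 11 - 6*√11)⁴ = (16 - 6*√11)⁴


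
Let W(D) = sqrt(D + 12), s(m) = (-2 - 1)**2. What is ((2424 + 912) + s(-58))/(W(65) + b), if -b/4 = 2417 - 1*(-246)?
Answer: -35630940/113465027 - 3345*sqrt(77)/113465027 ≈ -0.31428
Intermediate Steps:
s(m) = 9 (s(m) = (-3)**2 = 9)
W(D) = sqrt(12 + D)
b = -10652 (b = -4*(2417 - 1*(-246)) = -4*(2417 + 246) = -4*2663 = -10652)
((2424 + 912) + s(-58))/(W(65) + b) = ((2424 + 912) + 9)/(sqrt(12 + 65) - 10652) = (3336 + 9)/(sqrt(77) - 10652) = 3345/(-10652 + sqrt(77))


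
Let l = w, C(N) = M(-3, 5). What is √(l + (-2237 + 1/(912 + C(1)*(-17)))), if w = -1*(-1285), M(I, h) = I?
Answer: 5*I*√3923797/321 ≈ 30.854*I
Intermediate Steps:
C(N) = -3
w = 1285
l = 1285
√(l + (-2237 + 1/(912 + C(1)*(-17)))) = √(1285 + (-2237 + 1/(912 - 3*(-17)))) = √(1285 + (-2237 + 1/(912 + 51))) = √(1285 + (-2237 + 1/963)) = √(1285 - 2154230/963) = √(-916775/963) = 5*I*√3923797/321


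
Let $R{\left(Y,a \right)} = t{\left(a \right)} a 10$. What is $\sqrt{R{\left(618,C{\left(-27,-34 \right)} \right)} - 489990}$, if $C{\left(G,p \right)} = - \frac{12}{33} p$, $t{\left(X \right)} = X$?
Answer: $\frac{i \sqrt{59103830}}{11} \approx 698.9 i$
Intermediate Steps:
$C{\left(G,p \right)} = - \frac{4 p}{11}$ ($C{\left(G,p \right)} = \left(-12\right) \frac{1}{33} p = - \frac{4 p}{11}$)
$R{\left(Y,a \right)} = 10 a^{2}$ ($R{\left(Y,a \right)} = a a 10 = a^{2} \cdot 10 = 10 a^{2}$)
$\sqrt{R{\left(618,C{\left(-27,-34 \right)} \right)} - 489990} = \sqrt{10 \left(\left(- \frac{4}{11}\right) \left(-34\right)\right)^{2} - 489990} = \sqrt{10 \left(\frac{136}{11}\right)^{2} - 489990} = \sqrt{10 \cdot \frac{18496}{121} - 489990} = \sqrt{\frac{184960}{121} - 489990} = \sqrt{- \frac{59103830}{121}} = \frac{i \sqrt{59103830}}{11}$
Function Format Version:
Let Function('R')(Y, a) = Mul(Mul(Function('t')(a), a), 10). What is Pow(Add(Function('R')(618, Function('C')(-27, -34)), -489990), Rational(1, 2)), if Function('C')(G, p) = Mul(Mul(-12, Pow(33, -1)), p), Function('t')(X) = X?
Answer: Mul(Rational(1, 11), I, Pow(59103830, Rational(1, 2))) ≈ Mul(698.90, I)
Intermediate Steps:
Function('C')(G, p) = Mul(Rational(-4, 11), p) (Function('C')(G, p) = Mul(Mul(-12, Rational(1, 33)), p) = Mul(Rational(-4, 11), p))
Function('R')(Y, a) = Mul(10, Pow(a, 2)) (Function('R')(Y, a) = Mul(Mul(a, a), 10) = Mul(Pow(a, 2), 10) = Mul(10, Pow(a, 2)))
Pow(Add(Function('R')(618, Function('C')(-27, -34)), -489990), Rational(1, 2)) = Pow(Add(Mul(10, Pow(Mul(Rational(-4, 11), -34), 2)), -489990), Rational(1, 2)) = Pow(Add(Mul(10, Pow(Rational(136, 11), 2)), -489990), Rational(1, 2)) = Pow(Add(Mul(10, Rational(18496, 121)), -489990), Rational(1, 2)) = Pow(Add(Rational(184960, 121), -489990), Rational(1, 2)) = Pow(Rational(-59103830, 121), Rational(1, 2)) = Mul(Rational(1, 11), I, Pow(59103830, Rational(1, 2)))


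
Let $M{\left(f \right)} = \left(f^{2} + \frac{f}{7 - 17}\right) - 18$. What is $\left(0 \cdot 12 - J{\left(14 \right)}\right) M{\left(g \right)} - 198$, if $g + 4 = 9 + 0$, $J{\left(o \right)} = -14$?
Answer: $-107$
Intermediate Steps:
$g = 5$ ($g = -4 + \left(9 + 0\right) = -4 + 9 = 5$)
$M{\left(f \right)} = -18 + f^{2} - \frac{f}{10}$ ($M{\left(f \right)} = \left(f^{2} + \frac{f}{-10}\right) - 18 = \left(f^{2} - \frac{f}{10}\right) - 18 = -18 + f^{2} - \frac{f}{10}$)
$\left(0 \cdot 12 - J{\left(14 \right)}\right) M{\left(g \right)} - 198 = \left(0 \cdot 12 - -14\right) \left(-18 + 5^{2} - \frac{1}{2}\right) - 198 = \left(0 + 14\right) \left(-18 + 25 - \frac{1}{2}\right) - 198 = 14 \cdot \frac{13}{2} - 198 = 91 - 198 = -107$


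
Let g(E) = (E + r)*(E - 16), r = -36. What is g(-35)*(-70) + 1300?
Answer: -252170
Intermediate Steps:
g(E) = (-36 + E)*(-16 + E) (g(E) = (E - 36)*(E - 16) = (-36 + E)*(-16 + E))
g(-35)*(-70) + 1300 = (576 + (-35)² - 52*(-35))*(-70) + 1300 = (576 + 1225 + 1820)*(-70) + 1300 = 3621*(-70) + 1300 = -253470 + 1300 = -252170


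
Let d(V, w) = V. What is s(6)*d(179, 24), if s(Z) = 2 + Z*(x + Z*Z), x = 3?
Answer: 42244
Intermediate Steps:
s(Z) = 2 + Z*(3 + Z²) (s(Z) = 2 + Z*(3 + Z*Z) = 2 + Z*(3 + Z²))
s(6)*d(179, 24) = (2 + 6³ + 3*6)*179 = (2 + 216 + 18)*179 = 236*179 = 42244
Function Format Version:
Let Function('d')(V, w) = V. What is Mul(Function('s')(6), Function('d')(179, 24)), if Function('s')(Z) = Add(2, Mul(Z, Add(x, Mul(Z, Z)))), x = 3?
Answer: 42244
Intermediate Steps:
Function('s')(Z) = Add(2, Mul(Z, Add(3, Pow(Z, 2)))) (Function('s')(Z) = Add(2, Mul(Z, Add(3, Mul(Z, Z)))) = Add(2, Mul(Z, Add(3, Pow(Z, 2)))))
Mul(Function('s')(6), Function('d')(179, 24)) = Mul(Add(2, Pow(6, 3), Mul(3, 6)), 179) = Mul(Add(2, 216, 18), 179) = Mul(236, 179) = 42244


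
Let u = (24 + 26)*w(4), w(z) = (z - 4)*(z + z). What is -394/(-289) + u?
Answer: 394/289 ≈ 1.3633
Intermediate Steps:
w(z) = 2*z*(-4 + z) (w(z) = (-4 + z)*(2*z) = 2*z*(-4 + z))
u = 0 (u = (24 + 26)*(2*4*(-4 + 4)) = 50*(2*4*0) = 50*0 = 0)
-394/(-289) + u = -394/(-289) + 0 = -394*(-1/289) + 0 = 394/289 + 0 = 394/289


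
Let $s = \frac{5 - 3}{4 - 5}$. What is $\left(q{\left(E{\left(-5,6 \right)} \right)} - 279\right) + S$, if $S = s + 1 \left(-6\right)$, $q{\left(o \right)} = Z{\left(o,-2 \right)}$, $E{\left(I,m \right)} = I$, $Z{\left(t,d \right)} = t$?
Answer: $-292$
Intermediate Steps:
$q{\left(o \right)} = o$
$s = -2$ ($s = \frac{2}{-1} = 2 \left(-1\right) = -2$)
$S = -8$ ($S = -2 + 1 \left(-6\right) = -2 - 6 = -8$)
$\left(q{\left(E{\left(-5,6 \right)} \right)} - 279\right) + S = \left(-5 - 279\right) - 8 = -284 - 8 = -292$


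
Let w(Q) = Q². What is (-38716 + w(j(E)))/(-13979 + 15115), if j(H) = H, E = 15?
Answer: -38491/1136 ≈ -33.883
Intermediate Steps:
(-38716 + w(j(E)))/(-13979 + 15115) = (-38716 + 15²)/(-13979 + 15115) = (-38716 + 225)/1136 = -38491*1/1136 = -38491/1136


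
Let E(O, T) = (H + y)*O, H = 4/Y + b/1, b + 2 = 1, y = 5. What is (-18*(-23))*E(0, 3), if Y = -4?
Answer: 0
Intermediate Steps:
b = -1 (b = -2 + 1 = -1)
H = -2 (H = 4/(-4) - 1/1 = 4*(-¼) - 1*1 = -1 - 1 = -2)
E(O, T) = 3*O (E(O, T) = (-2 + 5)*O = 3*O)
(-18*(-23))*E(0, 3) = (-18*(-23))*(3*0) = 414*0 = 0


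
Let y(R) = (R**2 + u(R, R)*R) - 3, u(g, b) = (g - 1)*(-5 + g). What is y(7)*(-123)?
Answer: -15990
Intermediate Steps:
u(g, b) = (-1 + g)*(-5 + g)
y(R) = -3 + R**2 + R*(5 + R**2 - 6*R) (y(R) = (R**2 + (5 + R**2 - 6*R)*R) - 3 = (R**2 + R*(5 + R**2 - 6*R)) - 3 = -3 + R**2 + R*(5 + R**2 - 6*R))
y(7)*(-123) = (-3 + 7**3 - 5*7**2 + 5*7)*(-123) = (-3 + 343 - 5*49 + 35)*(-123) = (-3 + 343 - 245 + 35)*(-123) = 130*(-123) = -15990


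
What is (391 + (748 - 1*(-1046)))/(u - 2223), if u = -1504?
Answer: -2185/3727 ≈ -0.58626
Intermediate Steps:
(391 + (748 - 1*(-1046)))/(u - 2223) = (391 + (748 - 1*(-1046)))/(-1504 - 2223) = (391 + (748 + 1046))/(-3727) = (391 + 1794)*(-1/3727) = 2185*(-1/3727) = -2185/3727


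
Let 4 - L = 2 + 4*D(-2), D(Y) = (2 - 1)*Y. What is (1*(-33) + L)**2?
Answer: 529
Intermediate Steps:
D(Y) = Y (D(Y) = 1*Y = Y)
L = 10 (L = 4 - (2 + 4*(-2)) = 4 - (2 - 8) = 4 - 1*(-6) = 4 + 6 = 10)
(1*(-33) + L)**2 = (1*(-33) + 10)**2 = (-33 + 10)**2 = (-23)**2 = 529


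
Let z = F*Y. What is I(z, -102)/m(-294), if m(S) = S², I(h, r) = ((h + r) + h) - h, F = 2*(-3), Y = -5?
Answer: -2/2401 ≈ -0.00083299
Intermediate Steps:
F = -6
z = 30 (z = -6*(-5) = 30)
I(h, r) = h + r (I(h, r) = (r + 2*h) - h = h + r)
I(z, -102)/m(-294) = (30 - 102)/((-294)²) = -72/86436 = -72*1/86436 = -2/2401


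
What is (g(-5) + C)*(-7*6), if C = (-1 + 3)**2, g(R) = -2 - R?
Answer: -294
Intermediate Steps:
C = 4 (C = 2**2 = 4)
(g(-5) + C)*(-7*6) = ((-2 - 1*(-5)) + 4)*(-7*6) = ((-2 + 5) + 4)*(-42) = (3 + 4)*(-42) = 7*(-42) = -294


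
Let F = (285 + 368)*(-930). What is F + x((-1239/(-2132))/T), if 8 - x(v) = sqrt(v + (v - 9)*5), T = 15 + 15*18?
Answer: -607282 - I*sqrt(461377106970)/101270 ≈ -6.0728e+5 - 6.7073*I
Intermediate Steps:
T = 285 (T = 15 + 270 = 285)
F = -607290 (F = 653*(-930) = -607290)
x(v) = 8 - sqrt(-45 + 6*v) (x(v) = 8 - sqrt(v + (v - 9)*5) = 8 - sqrt(v + (-9 + v)*5) = 8 - sqrt(v + (-45 + 5*v)) = 8 - sqrt(-45 + 6*v))
F + x((-1239/(-2132))/T) = -607290 + (8 - sqrt(-45 + 6*(-1239/(-2132)/285))) = -607290 + (8 - sqrt(-45 + 6*(-1239*(-1/2132)*(1/285)))) = -607290 + (8 - sqrt(-45 + 6*((1239/2132)*(1/285)))) = -607290 + (8 - sqrt(-45 + 6*(413/202540))) = -607290 + (8 - sqrt(-45 + 1239/101270)) = -607290 + (8 - sqrt(-4555911/101270)) = -607290 + (8 - I*sqrt(461377106970)/101270) = -607282 - I*sqrt(461377106970)/101270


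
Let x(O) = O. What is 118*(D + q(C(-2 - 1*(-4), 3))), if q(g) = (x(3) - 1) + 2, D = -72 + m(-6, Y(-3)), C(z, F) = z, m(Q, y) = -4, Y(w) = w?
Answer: -8496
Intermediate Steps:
D = -76 (D = -72 - 4 = -76)
q(g) = 4 (q(g) = (3 - 1) + 2 = 2 + 2 = 4)
118*(D + q(C(-2 - 1*(-4), 3))) = 118*(-76 + 4) = 118*(-72) = -8496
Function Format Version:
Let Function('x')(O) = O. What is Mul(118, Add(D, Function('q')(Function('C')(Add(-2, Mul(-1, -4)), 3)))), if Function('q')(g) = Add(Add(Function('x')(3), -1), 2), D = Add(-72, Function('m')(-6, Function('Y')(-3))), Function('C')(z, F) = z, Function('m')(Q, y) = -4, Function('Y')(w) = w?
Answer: -8496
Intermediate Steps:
D = -76 (D = Add(-72, -4) = -76)
Function('q')(g) = 4 (Function('q')(g) = Add(Add(3, -1), 2) = Add(2, 2) = 4)
Mul(118, Add(D, Function('q')(Function('C')(Add(-2, Mul(-1, -4)), 3)))) = Mul(118, Add(-76, 4)) = Mul(118, -72) = -8496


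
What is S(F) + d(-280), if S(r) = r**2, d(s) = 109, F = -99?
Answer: 9910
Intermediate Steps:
S(F) + d(-280) = (-99)**2 + 109 = 9801 + 109 = 9910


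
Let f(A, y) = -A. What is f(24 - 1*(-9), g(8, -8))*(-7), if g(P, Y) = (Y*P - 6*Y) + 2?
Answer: 231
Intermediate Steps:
g(P, Y) = 2 - 6*Y + P*Y (g(P, Y) = (P*Y - 6*Y) + 2 = (-6*Y + P*Y) + 2 = 2 - 6*Y + P*Y)
f(24 - 1*(-9), g(8, -8))*(-7) = -(24 - 1*(-9))*(-7) = -(24 + 9)*(-7) = -1*33*(-7) = -33*(-7) = 231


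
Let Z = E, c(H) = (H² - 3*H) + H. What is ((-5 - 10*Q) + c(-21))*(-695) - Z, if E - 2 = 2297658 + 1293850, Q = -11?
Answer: -4000170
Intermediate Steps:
E = 3591510 (E = 2 + (2297658 + 1293850) = 2 + 3591508 = 3591510)
c(H) = H² - 2*H
Z = 3591510
((-5 - 10*Q) + c(-21))*(-695) - Z = ((-5 - 10*(-11)) - 21*(-2 - 21))*(-695) - 1*3591510 = ((-5 + 110) - 21*(-23))*(-695) - 3591510 = (105 + 483)*(-695) - 3591510 = 588*(-695) - 3591510 = -408660 - 3591510 = -4000170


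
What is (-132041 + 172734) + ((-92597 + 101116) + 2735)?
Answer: 51947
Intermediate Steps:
(-132041 + 172734) + ((-92597 + 101116) + 2735) = 40693 + (8519 + 2735) = 40693 + 11254 = 51947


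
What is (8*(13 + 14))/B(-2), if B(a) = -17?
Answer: -216/17 ≈ -12.706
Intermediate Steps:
(8*(13 + 14))/B(-2) = (8*(13 + 14))/(-17) = (8*27)*(-1/17) = 216*(-1/17) = -216/17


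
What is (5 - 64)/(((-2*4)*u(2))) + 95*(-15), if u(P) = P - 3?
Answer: -11459/8 ≈ -1432.4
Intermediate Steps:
u(P) = -3 + P
(5 - 64)/(((-2*4)*u(2))) + 95*(-15) = (5 - 64)/(((-2*4)*(-3 + 2))) + 95*(-15) = -59/((-8*(-1))) - 1425 = -59/8 - 1425 = -11459/8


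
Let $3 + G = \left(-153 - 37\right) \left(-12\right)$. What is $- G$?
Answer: $-2277$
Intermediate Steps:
$G = 2277$ ($G = -3 + \left(-153 - 37\right) \left(-12\right) = -3 - -2280 = -3 + 2280 = 2277$)
$- G = \left(-1\right) 2277 = -2277$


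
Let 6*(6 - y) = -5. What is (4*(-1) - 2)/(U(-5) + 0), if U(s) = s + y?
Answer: -36/11 ≈ -3.2727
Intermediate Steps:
y = 41/6 (y = 6 - 1/6*(-5) = 6 + 5/6 = 41/6 ≈ 6.8333)
U(s) = 41/6 + s (U(s) = s + 41/6 = 41/6 + s)
(4*(-1) - 2)/(U(-5) + 0) = (4*(-1) - 2)/((41/6 - 5) + 0) = (-4 - 2)/(11/6 + 0) = -6/11/6 = -6*6/11 = -36/11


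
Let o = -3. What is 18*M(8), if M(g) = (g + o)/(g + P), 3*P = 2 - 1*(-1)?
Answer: 10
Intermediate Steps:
P = 1 (P = (2 - 1*(-1))/3 = (2 + 1)/3 = (1/3)*3 = 1)
M(g) = (-3 + g)/(1 + g) (M(g) = (g - 3)/(g + 1) = (-3 + g)/(1 + g))
18*M(8) = 18*((-3 + 8)/(1 + 8)) = 18*(5/9) = 10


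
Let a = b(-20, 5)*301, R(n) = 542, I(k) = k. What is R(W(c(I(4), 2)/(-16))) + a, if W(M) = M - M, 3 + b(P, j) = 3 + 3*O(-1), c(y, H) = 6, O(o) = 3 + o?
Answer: 2348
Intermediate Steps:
b(P, j) = 6 (b(P, j) = -3 + (3 + 3*(3 - 1)) = -3 + (3 + 3*2) = -3 + (3 + 6) = -3 + 9 = 6)
W(M) = 0
a = 1806 (a = 6*301 = 1806)
R(W(c(I(4), 2)/(-16))) + a = 542 + 1806 = 2348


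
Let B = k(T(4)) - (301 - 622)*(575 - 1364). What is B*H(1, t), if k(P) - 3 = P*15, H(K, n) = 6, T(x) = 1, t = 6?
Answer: -1519506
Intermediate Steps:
k(P) = 3 + 15*P (k(P) = 3 + P*15 = 3 + 15*P)
B = -253251 (B = (3 + 15*1) - (301 - 622)*(575 - 1364) = (3 + 15) - (-321)*(-789) = 18 - 1*253269 = 18 - 253269 = -253251)
B*H(1, t) = -253251*6 = -1519506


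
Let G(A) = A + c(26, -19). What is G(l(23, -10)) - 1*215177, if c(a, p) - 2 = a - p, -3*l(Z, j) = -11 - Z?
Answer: -645356/3 ≈ -2.1512e+5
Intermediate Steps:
l(Z, j) = 11/3 + Z/3 (l(Z, j) = -(-11 - Z)/3 = 11/3 + Z/3)
c(a, p) = 2 + a - p (c(a, p) = 2 + (a - p) = 2 + a - p)
G(A) = 47 + A (G(A) = A + (2 + 26 - 1*(-19)) = A + (2 + 26 + 19) = A + 47 = 47 + A)
G(l(23, -10)) - 1*215177 = (47 + (11/3 + (⅓)*23)) - 1*215177 = (47 + (11/3 + 23/3)) - 215177 = (47 + 34/3) - 215177 = 175/3 - 215177 = -645356/3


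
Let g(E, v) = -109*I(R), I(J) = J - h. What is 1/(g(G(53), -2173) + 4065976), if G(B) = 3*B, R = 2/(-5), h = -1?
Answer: 5/20329553 ≈ 2.4595e-7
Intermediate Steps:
R = -⅖ (R = 2*(-⅕) = -⅖ ≈ -0.40000)
I(J) = 1 + J (I(J) = J - 1*(-1) = J + 1 = 1 + J)
g(E, v) = -327/5 (g(E, v) = -109*(1 - ⅖) = -109*⅗ = -327/5)
1/(g(G(53), -2173) + 4065976) = 1/(-327/5 + 4065976) = 1/(20329553/5) = 5/20329553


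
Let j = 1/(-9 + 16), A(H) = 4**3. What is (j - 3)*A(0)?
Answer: -1280/7 ≈ -182.86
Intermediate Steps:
A(H) = 64
j = 1/7 ≈ 0.14286
(j - 3)*A(0) = (1/7 - 3)*64 = -20/7*64 = -1280/7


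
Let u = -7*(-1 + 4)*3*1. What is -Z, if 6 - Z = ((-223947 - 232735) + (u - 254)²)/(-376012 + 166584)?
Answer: -900375/209428 ≈ -4.2992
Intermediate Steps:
u = -63 (u = -21*3*1 = -7*9*1 = -63*1 = -63)
Z = 900375/209428 (Z = 6 - ((-223947 - 232735) + (-63 - 254)²)/(-376012 + 166584) = 6 - (-456682 + (-317)²)/(-209428) = 6 - (-456682 + 100489)*(-1)/209428 = 6 - (-356193)*(-1)/209428 = 6 - 1*356193/209428 = 6 - 356193/209428 = 900375/209428 ≈ 4.2992)
-Z = -1*900375/209428 = -900375/209428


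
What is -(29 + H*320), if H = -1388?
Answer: 444131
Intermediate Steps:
-(29 + H*320) = -(29 - 1388*320) = -(29 - 444160) = -1*(-444131) = 444131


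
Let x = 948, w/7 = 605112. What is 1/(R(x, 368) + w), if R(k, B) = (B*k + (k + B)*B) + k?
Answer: 1/5069884 ≈ 1.9724e-7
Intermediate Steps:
w = 4235784 (w = 7*605112 = 4235784)
R(k, B) = k + B*k + B*(B + k) (R(k, B) = (B*k + (B + k)*B) + k = (B*k + B*(B + k)) + k = k + B*k + B*(B + k))
1/(R(x, 368) + w) = 1/((948 + 368**2 + 2*368*948) + 4235784) = 1/((948 + 135424 + 697728) + 4235784) = 1/(834100 + 4235784) = 1/5069884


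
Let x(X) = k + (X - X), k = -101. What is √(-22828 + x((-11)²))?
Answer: I*√22929 ≈ 151.42*I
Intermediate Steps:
x(X) = -101 (x(X) = -101 + (X - X) = -101 + 0 = -101)
√(-22828 + x((-11)²)) = √(-22828 - 101) = √(-22929) = I*√22929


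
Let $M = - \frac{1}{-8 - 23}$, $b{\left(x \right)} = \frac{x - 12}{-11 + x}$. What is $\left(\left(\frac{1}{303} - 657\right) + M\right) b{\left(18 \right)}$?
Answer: $- \frac{12341734}{21917} \approx -563.11$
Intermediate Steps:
$b{\left(x \right)} = \frac{-12 + x}{-11 + x}$
$M = \frac{1}{31}$ ($M = - \frac{1}{-31} = \left(-1\right) \left(- \frac{1}{31}\right) = \frac{1}{31} \approx 0.032258$)
$\left(\left(\frac{1}{303} - 657\right) + M\right) b{\left(18 \right)} = \left(\left(\frac{1}{303} - 657\right) + \frac{1}{31}\right) \frac{-12 + 18}{-11 + 18} = \left(\left(\frac{1}{303} - 657\right) + \frac{1}{31}\right) \frac{1}{7} \cdot 6 = \left(- \frac{199070}{303} + \frac{1}{31}\right) \frac{1}{7} \cdot 6 = \left(- \frac{6170867}{9393}\right) \frac{6}{7} = - \frac{12341734}{21917}$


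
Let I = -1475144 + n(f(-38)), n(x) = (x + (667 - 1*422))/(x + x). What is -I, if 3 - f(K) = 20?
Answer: 25077562/17 ≈ 1.4752e+6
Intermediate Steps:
f(K) = -17 (f(K) = 3 - 1*20 = 3 - 20 = -17)
n(x) = (245 + x)/(2*x) (n(x) = (x + (667 - 422))/((2*x)) = (x + 245)*(1/(2*x)) = (245 + x)*(1/(2*x)) = (245 + x)/(2*x))
I = -25077562/17 (I = -1475144 + (1/2)*(245 - 17)/(-17) = -1475144 + (1/2)*(-1/17)*228 = -1475144 - 114/17 = -25077562/17 ≈ -1.4752e+6)
-I = -1*(-25077562/17) = 25077562/17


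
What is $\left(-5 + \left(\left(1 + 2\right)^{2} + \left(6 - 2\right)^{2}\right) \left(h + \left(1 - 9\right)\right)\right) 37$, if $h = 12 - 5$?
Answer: $-1110$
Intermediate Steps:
$h = 7$
$\left(-5 + \left(\left(1 + 2\right)^{2} + \left(6 - 2\right)^{2}\right) \left(h + \left(1 - 9\right)\right)\right) 37 = \left(-5 + \left(\left(1 + 2\right)^{2} + \left(6 - 2\right)^{2}\right) \left(7 + \left(1 - 9\right)\right)\right) 37 = \left(-5 + \left(3^{2} + 4^{2}\right) \left(7 + \left(1 - 9\right)\right)\right) 37 = \left(-5 + \left(9 + 16\right) \left(7 - 8\right)\right) 37 = \left(-5 + 25 \left(-1\right)\right) 37 = \left(-5 - 25\right) 37 = \left(-30\right) 37 = -1110$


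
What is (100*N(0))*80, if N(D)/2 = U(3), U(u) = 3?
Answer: 48000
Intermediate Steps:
N(D) = 6 (N(D) = 2*3 = 6)
(100*N(0))*80 = (100*6)*80 = 600*80 = 48000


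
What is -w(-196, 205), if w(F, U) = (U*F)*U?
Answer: 8236900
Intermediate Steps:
w(F, U) = F*U² (w(F, U) = (F*U)*U = F*U²)
-w(-196, 205) = -(-196)*205² = -(-196)*42025 = -1*(-8236900) = 8236900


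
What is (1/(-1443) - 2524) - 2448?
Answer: -7174597/1443 ≈ -4972.0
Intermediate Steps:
(1/(-1443) - 2524) - 2448 = (-1/1443 - 2524) - 2448 = -3642133/1443 - 2448 = -7174597/1443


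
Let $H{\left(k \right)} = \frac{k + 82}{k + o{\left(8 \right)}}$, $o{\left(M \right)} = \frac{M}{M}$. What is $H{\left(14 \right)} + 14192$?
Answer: $\frac{70992}{5} \approx 14198.0$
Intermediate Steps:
$o{\left(M \right)} = 1$
$H{\left(k \right)} = \frac{82 + k}{1 + k}$ ($H{\left(k \right)} = \frac{k + 82}{k + 1} = \frac{82 + k}{1 + k}$)
$H{\left(14 \right)} + 14192 = \frac{82 + 14}{1 + 14} + 14192 = \frac{1}{15} \cdot 96 + 14192 = \frac{32}{5} + 14192 = \frac{70992}{5}$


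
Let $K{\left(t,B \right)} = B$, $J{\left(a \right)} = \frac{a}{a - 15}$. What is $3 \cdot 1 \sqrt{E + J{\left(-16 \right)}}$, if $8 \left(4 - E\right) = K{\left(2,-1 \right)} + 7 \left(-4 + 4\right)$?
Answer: $\frac{3 \sqrt{71362}}{124} \approx 6.463$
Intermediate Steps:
$J{\left(a \right)} = \frac{a}{-15 + a}$
$E = \frac{33}{8}$ ($E = 4 - \frac{-1 + 7 \left(-4 + 4\right)}{8} = 4 - \frac{-1 + 7 \cdot 0}{8} = 4 - \frac{-1 + 0}{8} = 4 - - \frac{1}{8} = 4 + \frac{1}{8} = \frac{33}{8} \approx 4.125$)
$3 \cdot 1 \sqrt{E + J{\left(-16 \right)}} = 3 \cdot 1 \sqrt{\frac{33}{8} - \frac{16}{-15 - 16}} = 3 \sqrt{\frac{33}{8} - \frac{16}{-31}} = 3 \sqrt{\frac{33}{8} - - \frac{16}{31}} = 3 \sqrt{\frac{33}{8} + \frac{16}{31}} = 3 \sqrt{\frac{1151}{248}} = 3 \frac{\sqrt{71362}}{124} = \frac{3 \sqrt{71362}}{124}$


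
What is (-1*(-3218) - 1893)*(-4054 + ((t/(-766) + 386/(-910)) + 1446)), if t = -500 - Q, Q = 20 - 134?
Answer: -120434344360/34853 ≈ -3.4555e+6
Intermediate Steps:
Q = -114
t = -386 (t = -500 - 1*(-114) = -500 + 114 = -386)
(-1*(-3218) - 1893)*(-4054 + ((t/(-766) + 386/(-910)) + 1446)) = (-1*(-3218) - 1893)*(-4054 + ((-386/(-766) + 386/(-910)) + 1446)) = (3218 - 1893)*(-4054 + ((-386*(-1/766) + 386*(-1/910)) + 1446)) = 1325*(-4054 + ((193/383 - 193/455) + 1446)) = 1325*(-4054 + (13896/174265 + 1446)) = 1325*(-4054 + 252001086/174265) = 1325*(-454469224/174265) = -120434344360/34853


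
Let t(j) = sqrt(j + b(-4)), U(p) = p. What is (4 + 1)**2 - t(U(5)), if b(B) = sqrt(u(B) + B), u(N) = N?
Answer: 25 - sqrt(5 + 2*I*sqrt(2)) ≈ 22.682 - 0.61015*I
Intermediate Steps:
b(B) = sqrt(2)*sqrt(B) (b(B) = sqrt(B + B) = sqrt(2*B) = sqrt(2)*sqrt(B))
t(j) = sqrt(j + 2*I*sqrt(2)) (t(j) = sqrt(j + sqrt(2)*sqrt(-4)) = sqrt(j + sqrt(2)*(2*I)) = sqrt(j + 2*I*sqrt(2)))
(4 + 1)**2 - t(U(5)) = (4 + 1)**2 - sqrt(5 + 2*I*sqrt(2)) = 5**2 - sqrt(5 + 2*I*sqrt(2)) = 25 - sqrt(5 + 2*I*sqrt(2))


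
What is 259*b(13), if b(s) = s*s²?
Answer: 569023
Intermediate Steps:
b(s) = s³
259*b(13) = 259*13³ = 259*2197 = 569023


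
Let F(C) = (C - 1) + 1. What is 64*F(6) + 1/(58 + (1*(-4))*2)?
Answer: 19201/50 ≈ 384.02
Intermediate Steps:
F(C) = C (F(C) = (-1 + C) + 1 = C)
64*F(6) + 1/(58 + (1*(-4))*2) = 64*6 + 1/(58 + (1*(-4))*2) = 384 + 1/(58 - 4*2) = 384 + 1/(58 - 8) = 384 + 1/50 = 19201/50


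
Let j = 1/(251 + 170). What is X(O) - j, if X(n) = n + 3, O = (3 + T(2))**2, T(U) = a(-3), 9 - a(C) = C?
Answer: 95987/421 ≈ 228.00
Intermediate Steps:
a(C) = 9 - C
T(U) = 12 (T(U) = 9 - 1*(-3) = 9 + 3 = 12)
j = 1/421 ≈ 0.0023753
O = 225 (O = (3 + 12)**2 = 15**2 = 225)
X(n) = 3 + n
X(O) - j = (3 + 225) - 1*1/421 = 228 - 1/421 = 95987/421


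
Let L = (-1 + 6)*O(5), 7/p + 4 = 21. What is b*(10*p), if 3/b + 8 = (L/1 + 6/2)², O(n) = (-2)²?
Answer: 210/8857 ≈ 0.023710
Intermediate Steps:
O(n) = 4
p = 7/17 (p = 7/(-4 + 21) = 7/17 ≈ 0.41176)
L = 20 (L = (-1 + 6)*4 = 5*4 = 20)
b = 3/521 (b = 3/(-8 + (20/1 + 6/2)²) = 3/(-8 + (20*1 + 6*(½))²) = 3/(-8 + (20 + 3)²) = 3/(-8 + 23²) = 3/(-8 + 529) = 3/521 ≈ 0.0057582)
b*(10*p) = 3*(10*(7/17))/521 = (3/521)*(70/17) = 210/8857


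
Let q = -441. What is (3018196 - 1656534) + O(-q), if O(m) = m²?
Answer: 1556143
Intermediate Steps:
(3018196 - 1656534) + O(-q) = (3018196 - 1656534) + (-1*(-441))² = 1361662 + 441² = 1361662 + 194481 = 1556143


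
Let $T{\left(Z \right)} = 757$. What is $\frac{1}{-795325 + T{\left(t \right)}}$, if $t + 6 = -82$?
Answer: $- \frac{1}{794568} \approx -1.2585 \cdot 10^{-6}$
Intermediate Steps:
$t = -88$ ($t = -6 - 82 = -88$)
$\frac{1}{-795325 + T{\left(t \right)}} = \frac{1}{-795325 + 757} = \frac{1}{-794568} = - \frac{1}{794568}$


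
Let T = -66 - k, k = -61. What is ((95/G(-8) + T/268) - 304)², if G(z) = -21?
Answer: 3015352371529/31674384 ≈ 95199.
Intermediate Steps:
T = -5 (T = -66 - 1*(-61) = -66 + 61 = -5)
((95/G(-8) + T/268) - 304)² = ((95/(-21) - 5/268) - 304)² = ((95*(-1/21) - 5*1/268) - 304)² = ((-95/21 - 5/268) - 304)² = (-25565/5628 - 304)² = (-1736477/5628)² = 3015352371529/31674384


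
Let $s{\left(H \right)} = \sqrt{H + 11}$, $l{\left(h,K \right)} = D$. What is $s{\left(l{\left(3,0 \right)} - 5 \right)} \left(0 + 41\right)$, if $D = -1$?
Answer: $41 \sqrt{5} \approx 91.679$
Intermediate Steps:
$l{\left(h,K \right)} = -1$
$s{\left(H \right)} = \sqrt{11 + H}$
$s{\left(l{\left(3,0 \right)} - 5 \right)} \left(0 + 41\right) = \sqrt{11 - 6} \left(0 + 41\right) = \sqrt{11 - 6} \cdot 41 = \sqrt{5} \cdot 41 = 41 \sqrt{5}$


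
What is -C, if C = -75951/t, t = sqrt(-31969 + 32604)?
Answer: 75951*sqrt(635)/635 ≈ 3014.0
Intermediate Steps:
t = sqrt(635) ≈ 25.199
C = -75951*sqrt(635)/635 ≈ -3014.0
-C = -(-75951)*sqrt(635)/635 = 75951*sqrt(635)/635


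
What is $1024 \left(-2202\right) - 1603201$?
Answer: $-3858049$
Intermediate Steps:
$1024 \left(-2202\right) - 1603201 = -2254848 - 1603201 = -3858049$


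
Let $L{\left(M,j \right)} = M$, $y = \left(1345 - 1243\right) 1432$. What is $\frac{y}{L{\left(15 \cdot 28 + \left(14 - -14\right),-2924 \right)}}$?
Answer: $\frac{9129}{28} \approx 326.04$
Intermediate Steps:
$y = 146064$ ($y = 102 \cdot 1432 = 146064$)
$\frac{y}{L{\left(15 \cdot 28 + \left(14 - -14\right),-2924 \right)}} = \frac{146064}{15 \cdot 28 + \left(14 - -14\right)} = \frac{146064}{420 + \left(14 + 14\right)} = \frac{146064}{420 + 28} = \frac{146064}{448} = 146064 \cdot \frac{1}{448} = \frac{9129}{28}$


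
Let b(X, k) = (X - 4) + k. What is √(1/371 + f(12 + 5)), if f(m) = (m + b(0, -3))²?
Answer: √13764471/371 ≈ 10.000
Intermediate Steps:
b(X, k) = -4 + X + k (b(X, k) = (-4 + X) + k = -4 + X + k)
f(m) = (-7 + m)² (f(m) = (m + (-4 + 0 - 3))² = (m - 7)² = (-7 + m)²)
√(1/371 + f(12 + 5)) = √(1/371 + (-7 + (12 + 5))²) = √(1/371 + (-7 + 17)²) = √(1/371 + 10²) = √(1/371 + 100) = √(37101/371) = √13764471/371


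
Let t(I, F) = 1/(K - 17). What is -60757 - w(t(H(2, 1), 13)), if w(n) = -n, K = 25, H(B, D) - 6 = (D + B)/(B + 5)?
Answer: -486055/8 ≈ -60757.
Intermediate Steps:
H(B, D) = 6 + (B + D)/(5 + B) (H(B, D) = 6 + (D + B)/(B + 5) = 6 + (B + D)/(5 + B))
t(I, F) = ⅛ (t(I, F) = 1/(25 - 17) = 1/8 = ⅛)
-60757 - w(t(H(2, 1), 13)) = -60757 - (-1)/8 = -60757 - 1*(-⅛) = -60757 + ⅛ = -486055/8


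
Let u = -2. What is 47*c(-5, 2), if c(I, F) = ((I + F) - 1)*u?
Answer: 376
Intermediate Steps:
c(I, F) = 2 - 2*F - 2*I (c(I, F) = ((I + F) - 1)*(-2) = ((F + I) - 1)*(-2) = (-1 + F + I)*(-2) = 2 - 2*F - 2*I)
47*c(-5, 2) = 47*(2 - 2*2 - 2*(-5)) = 47*(2 - 4 + 10) = 47*8 = 376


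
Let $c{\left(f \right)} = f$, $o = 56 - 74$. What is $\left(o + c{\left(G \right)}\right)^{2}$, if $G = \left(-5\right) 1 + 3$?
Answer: $400$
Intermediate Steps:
$G = -2$ ($G = -5 + 3 = -2$)
$o = -18$
$\left(o + c{\left(G \right)}\right)^{2} = \left(-18 - 2\right)^{2} = \left(-20\right)^{2} = 400$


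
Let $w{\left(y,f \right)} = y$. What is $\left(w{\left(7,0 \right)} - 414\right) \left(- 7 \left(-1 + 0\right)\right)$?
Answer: $-2849$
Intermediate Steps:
$\left(w{\left(7,0 \right)} - 414\right) \left(- 7 \left(-1 + 0\right)\right) = \left(7 - 414\right) \left(- 7 \left(-1 + 0\right)\right) = - 407 \left(\left(-7\right) \left(-1\right)\right) = \left(-407\right) 7 = -2849$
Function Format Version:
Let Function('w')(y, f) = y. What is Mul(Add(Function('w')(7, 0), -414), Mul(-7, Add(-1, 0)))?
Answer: -2849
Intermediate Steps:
Mul(Add(Function('w')(7, 0), -414), Mul(-7, Add(-1, 0))) = Mul(Add(7, -414), Mul(-7, Add(-1, 0))) = Mul(-407, Mul(-7, -1)) = Mul(-407, 7) = -2849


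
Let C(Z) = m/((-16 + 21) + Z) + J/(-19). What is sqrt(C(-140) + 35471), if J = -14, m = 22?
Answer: sqrt(25930607295)/855 ≈ 188.34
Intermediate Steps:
C(Z) = 14/19 + 22/(5 + Z) (C(Z) = 22/((-16 + 21) + Z) - 14/(-19) = 22/(5 + Z) - 14*(-1/19) = 22/(5 + Z) + 14/19 = 14/19 + 22/(5 + Z))
sqrt(C(-140) + 35471) = sqrt(2*(244 + 7*(-140))/(19*(5 - 140)) + 35471) = sqrt((2/19)*(244 - 980)/(-135) + 35471) = sqrt((2/19)*(-1/135)*(-736) + 35471) = sqrt(1472/2565 + 35471) = sqrt(90984587/2565) = sqrt(25930607295)/855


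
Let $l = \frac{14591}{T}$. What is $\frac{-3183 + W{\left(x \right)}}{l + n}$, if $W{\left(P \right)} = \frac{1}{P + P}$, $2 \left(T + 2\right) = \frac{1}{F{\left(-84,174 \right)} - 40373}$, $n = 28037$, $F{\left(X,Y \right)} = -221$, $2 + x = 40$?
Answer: $- \frac{39280132939}{255964187916} \approx -0.15346$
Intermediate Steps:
$x = 38$ ($x = -2 + 40 = 38$)
$T = - \frac{162377}{81188}$ ($T = -2 + \frac{1}{2 \left(-221 - 40373\right)} = -2 + \frac{1}{2 \left(-40594\right)} = -2 + \frac{1}{2} \left(- \frac{1}{40594}\right) = -2 - \frac{1}{81188} = - \frac{162377}{81188} \approx -2.0$)
$l = - \frac{1184614108}{162377}$ ($l = \frac{14591}{- \frac{162377}{81188}} = 14591 \left(- \frac{81188}{162377}\right) = - \frac{1184614108}{162377} \approx -7295.5$)
$W{\left(P \right)} = \frac{1}{2 P}$
$\frac{-3183 + W{\left(x \right)}}{l + n} = \frac{-3183 + \frac{1}{2 \cdot 38}}{- \frac{1184614108}{162377} + 28037} = \frac{-3183 + \frac{1}{2} \cdot \frac{1}{38}}{\frac{3367949841}{162377}} = \left(-3183 + \frac{1}{76}\right) \frac{162377}{3367949841} = \left(- \frac{241907}{76}\right) \frac{162377}{3367949841} = - \frac{39280132939}{255964187916}$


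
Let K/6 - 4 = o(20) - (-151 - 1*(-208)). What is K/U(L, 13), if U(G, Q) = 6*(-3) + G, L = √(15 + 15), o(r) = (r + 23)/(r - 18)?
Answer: 81/7 + 9*√30/14 ≈ 15.092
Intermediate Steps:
o(r) = (23 + r)/(-18 + r)
L = √30 ≈ 5.4772
U(G, Q) = -18 + G
K = -189 (K = 24 + 6*((23 + 20)/(-18 + 20) - (-151 - 1*(-208))) = 24 + 6*(43/2 - (-151 + 208)) = 24 + 6*((½)*43 - 1*57) = 24 + 6*(43/2 - 57) = 24 + 6*(-71/2) = 24 - 213 = -189)
K/U(L, 13) = -189/(-18 + √30)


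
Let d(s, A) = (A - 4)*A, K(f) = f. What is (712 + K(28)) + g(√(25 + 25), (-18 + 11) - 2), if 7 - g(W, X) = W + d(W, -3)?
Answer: 726 - 5*√2 ≈ 718.93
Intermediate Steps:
d(s, A) = A*(-4 + A) (d(s, A) = (-4 + A)*A = A*(-4 + A))
g(W, X) = -14 - W (g(W, X) = 7 - (W - 3*(-4 - 3)) = 7 - (W - 3*(-7)) = 7 - (W + 21) = 7 - (21 + W) = 7 + (-21 - W) = -14 - W)
(712 + K(28)) + g(√(25 + 25), (-18 + 11) - 2) = (712 + 28) + (-14 - √(25 + 25)) = 740 + (-14 - √50) = 740 + (-14 - 5*√2) = 726 - 5*√2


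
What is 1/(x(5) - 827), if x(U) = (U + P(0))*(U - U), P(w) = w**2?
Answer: -1/827 ≈ -0.0012092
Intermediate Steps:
x(U) = 0 (x(U) = (U + 0**2)*(U - U) = (U + 0)*0 = U*0 = 0)
1/(x(5) - 827) = 1/(0 - 827) = 1/(-827) = -1/827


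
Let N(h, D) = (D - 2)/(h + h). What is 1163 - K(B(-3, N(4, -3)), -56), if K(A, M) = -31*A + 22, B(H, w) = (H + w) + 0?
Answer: 8229/8 ≈ 1028.6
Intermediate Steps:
N(h, D) = (-2 + D)/(2*h) (N(h, D) = (-2 + D)/((2*h)) = (-2 + D)*(1/(2*h)) = (-2 + D)/(2*h))
B(H, w) = H + w
K(A, M) = 22 - 31*A
1163 - K(B(-3, N(4, -3)), -56) = 1163 - (22 - 31*(-3 + (1/2)*(-2 - 3)/4)) = 1163 - (22 - 31*(-3 + (1/2)*(1/4)*(-5))) = 1163 - (22 - 31*(-3 - 5/8)) = 1163 - (22 - 31*(-29/8)) = 1163 - (22 + 899/8) = 1163 - 1*1075/8 = 1163 - 1075/8 = 8229/8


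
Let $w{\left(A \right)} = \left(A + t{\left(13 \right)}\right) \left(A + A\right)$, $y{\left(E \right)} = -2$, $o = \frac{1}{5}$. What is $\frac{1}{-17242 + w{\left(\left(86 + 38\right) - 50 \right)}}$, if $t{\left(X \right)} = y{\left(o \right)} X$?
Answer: $- \frac{1}{10138} \approx -9.8639 \cdot 10^{-5}$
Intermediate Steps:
$o = \frac{1}{5} \approx 0.2$
$t{\left(X \right)} = - 2 X$
$w{\left(A \right)} = 2 A \left(-26 + A\right)$ ($w{\left(A \right)} = \left(A - 26\right) \left(A + A\right) = \left(A - 26\right) 2 A = \left(-26 + A\right) 2 A = 2 A \left(-26 + A\right)$)
$\frac{1}{-17242 + w{\left(\left(86 + 38\right) - 50 \right)}} = \frac{1}{-17242 + 2 \left(\left(86 + 38\right) - 50\right) \left(-26 + \left(\left(86 + 38\right) - 50\right)\right)} = \frac{1}{-17242 + 2 \left(124 - 50\right) \left(-26 + \left(124 - 50\right)\right)} = \frac{1}{-17242 + 2 \cdot 74 \left(-26 + 74\right)} = \frac{1}{-17242 + 2 \cdot 74 \cdot 48} = \frac{1}{-17242 + 7104} = \frac{1}{-10138} = - \frac{1}{10138}$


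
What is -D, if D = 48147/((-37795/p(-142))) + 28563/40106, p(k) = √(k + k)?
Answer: -28563/40106 + 96294*I*√71/37795 ≈ -0.71219 + 21.468*I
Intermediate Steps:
p(k) = √2*√k (p(k) = √(2*k) = √2*√k)
D = 28563/40106 - 96294*I*√71/37795 (D = 48147/((-37795*(-I*√71/142))) + 28563/40106 = 48147/((-(-37795)*I*√71/142)) + 28563/40106 = 48147/((37795*I*√71/142)) + 28563/40106 = 48147*(-2*I*√71/37795) + 28563/40106 = -96294*I*√71/37795 + 28563/40106 = 28563/40106 - 96294*I*√71/37795 ≈ 0.71219 - 21.468*I)
-D = -(28563/40106 - 96294*I*√71/37795) = -28563/40106 + 96294*I*√71/37795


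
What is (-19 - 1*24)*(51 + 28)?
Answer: -3397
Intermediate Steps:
(-19 - 1*24)*(51 + 28) = (-19 - 24)*79 = -43*79 = -3397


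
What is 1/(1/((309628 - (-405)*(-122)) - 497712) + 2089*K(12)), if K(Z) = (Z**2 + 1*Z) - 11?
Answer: 237494/71938120069 ≈ 3.3014e-6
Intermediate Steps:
K(Z) = -11 + Z + Z**2 (K(Z) = (Z**2 + Z) - 11 = (Z + Z**2) - 11 = -11 + Z + Z**2)
1/(1/((309628 - (-405)*(-122)) - 497712) + 2089*K(12)) = 1/(1/((309628 - (-405)*(-122)) - 497712) + 2089*(-11 + 12 + 12**2)) = 1/(1/((309628 - 1*49410) - 497712) + 2089*(-11 + 12 + 144)) = 1/(1/((309628 - 49410) - 497712) + 2089*145) = 1/(1/(260218 - 497712) + 302905) = 1/(1/(-237494) + 302905) = 1/(-1/237494 + 302905) = 1/(71938120069/237494) = 237494/71938120069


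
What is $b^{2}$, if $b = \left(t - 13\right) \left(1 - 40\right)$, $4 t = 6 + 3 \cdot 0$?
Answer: $\frac{804609}{4} \approx 2.0115 \cdot 10^{5}$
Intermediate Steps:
$t = \frac{3}{2}$ ($t = \frac{6 + 3 \cdot 0}{4} = \frac{6 + 0}{4} = \frac{1}{4} \cdot 6 = \frac{3}{2} \approx 1.5$)
$b = \frac{897}{2}$ ($b = \left(\frac{3}{2} - 13\right) \left(1 - 40\right) = - \frac{23 \left(1 - 40\right)}{2} = \left(- \frac{23}{2}\right) \left(-39\right) = \frac{897}{2} \approx 448.5$)
$b^{2} = \left(\frac{897}{2}\right)^{2} = \frac{804609}{4}$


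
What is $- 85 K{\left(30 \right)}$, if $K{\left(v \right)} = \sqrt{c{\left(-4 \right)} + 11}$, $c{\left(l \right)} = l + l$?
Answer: $- 85 \sqrt{3} \approx -147.22$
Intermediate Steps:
$c{\left(l \right)} = 2 l$
$K{\left(v \right)} = \sqrt{3}$ ($K{\left(v \right)} = \sqrt{2 \left(-4\right) + 11} = \sqrt{-8 + 11} = \sqrt{3}$)
$- 85 K{\left(30 \right)} = - 85 \sqrt{3}$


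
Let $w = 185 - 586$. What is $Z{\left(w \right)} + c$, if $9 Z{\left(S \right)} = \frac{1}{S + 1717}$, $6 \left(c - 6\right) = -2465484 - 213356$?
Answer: $- \frac{5287959095}{11844} \approx -4.4647 \cdot 10^{5}$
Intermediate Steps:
$c = - \frac{1339402}{3}$ ($c = 6 + \frac{-2465484 - 213356}{6} = 6 + \frac{1}{6} \left(-2678840\right) = 6 - \frac{1339420}{3} = - \frac{1339402}{3} \approx -4.4647 \cdot 10^{5}$)
$w = -401$ ($w = 185 - 586 = -401$)
$Z{\left(S \right)} = \frac{1}{9 \left(1717 + S\right)}$ ($Z{\left(S \right)} = \frac{1}{9 \left(S + 1717\right)} = \frac{1}{9 \left(1717 + S\right)}$)
$Z{\left(w \right)} + c = \frac{1}{9 \left(1717 - 401\right)} - \frac{1339402}{3} = \frac{1}{9 \cdot 1316} - \frac{1339402}{3} = \frac{1}{9} \cdot \frac{1}{1316} - \frac{1339402}{3} = \frac{1}{11844} - \frac{1339402}{3} = - \frac{5287959095}{11844}$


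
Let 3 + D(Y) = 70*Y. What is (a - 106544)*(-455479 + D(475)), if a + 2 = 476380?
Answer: -156155749488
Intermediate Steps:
a = 476378 (a = -2 + 476380 = 476378)
D(Y) = -3 + 70*Y
(a - 106544)*(-455479 + D(475)) = (476378 - 106544)*(-455479 + (-3 + 70*475)) = 369834*(-455479 + (-3 + 33250)) = 369834*(-455479 + 33247) = 369834*(-422232) = -156155749488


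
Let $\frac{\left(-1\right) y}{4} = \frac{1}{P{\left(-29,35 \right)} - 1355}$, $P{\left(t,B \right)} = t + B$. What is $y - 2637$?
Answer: $- \frac{3557309}{1349} \approx -2637.0$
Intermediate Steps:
$P{\left(t,B \right)} = B + t$
$y = \frac{4}{1349}$ ($y = - \frac{4}{\left(35 - 29\right) - 1355} = - \frac{4}{6 - 1355} = - \frac{4}{-1349} = \left(-4\right) \left(- \frac{1}{1349}\right) = \frac{4}{1349} \approx 0.0029652$)
$y - 2637 = \frac{4}{1349} - 2637 = - \frac{3557309}{1349}$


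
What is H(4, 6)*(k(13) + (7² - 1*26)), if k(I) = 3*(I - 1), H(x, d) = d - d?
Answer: 0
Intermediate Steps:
H(x, d) = 0
k(I) = -3 + 3*I (k(I) = 3*(-1 + I) = -3 + 3*I)
H(4, 6)*(k(13) + (7² - 1*26)) = 0*((-3 + 3*13) + (7² - 1*26)) = 0*((-3 + 39) + (49 - 26)) = 0*(36 + 23) = 0*59 = 0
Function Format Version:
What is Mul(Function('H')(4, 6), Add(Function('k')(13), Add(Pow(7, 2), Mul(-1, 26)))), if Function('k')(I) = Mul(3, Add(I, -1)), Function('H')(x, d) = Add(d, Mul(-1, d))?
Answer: 0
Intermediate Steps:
Function('H')(x, d) = 0
Function('k')(I) = Add(-3, Mul(3, I)) (Function('k')(I) = Mul(3, Add(-1, I)) = Add(-3, Mul(3, I)))
Mul(Function('H')(4, 6), Add(Function('k')(13), Add(Pow(7, 2), Mul(-1, 26)))) = Mul(0, Add(Add(-3, Mul(3, 13)), Add(Pow(7, 2), Mul(-1, 26)))) = Mul(0, Add(Add(-3, 39), Add(49, -26))) = Mul(0, Add(36, 23)) = Mul(0, 59) = 0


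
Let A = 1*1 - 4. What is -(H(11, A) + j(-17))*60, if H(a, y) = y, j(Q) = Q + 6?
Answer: 840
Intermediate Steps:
j(Q) = 6 + Q
A = -3 (A = 1 - 4 = -3)
-(H(11, A) + j(-17))*60 = -(-3 + (6 - 17))*60 = -(-3 - 11)*60 = -(-14)*60 = -1*(-840) = 840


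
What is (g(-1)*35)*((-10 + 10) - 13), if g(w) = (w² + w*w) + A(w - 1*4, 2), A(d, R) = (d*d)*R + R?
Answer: -24570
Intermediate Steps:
A(d, R) = R + R*d² (A(d, R) = d²*R + R = R*d² + R = R + R*d²)
g(w) = 2 + 2*w² + 2*(-4 + w)² (g(w) = (w² + w*w) + 2*(1 + (w - 1*4)²) = (w² + w²) + 2*(1 + (w - 4)²) = 2*w² + 2*(1 + (-4 + w)²) = 2*w² + (2 + 2*(-4 + w)²) = 2 + 2*w² + 2*(-4 + w)²)
(g(-1)*35)*((-10 + 10) - 13) = ((34 - 16*(-1) + 4*(-1)²)*35)*((-10 + 10) - 13) = ((34 + 16 + 4*1)*35)*(0 - 13) = ((34 + 16 + 4)*35)*(-13) = (54*35)*(-13) = 1890*(-13) = -24570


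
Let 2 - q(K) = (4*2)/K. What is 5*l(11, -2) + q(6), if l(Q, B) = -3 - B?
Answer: -13/3 ≈ -4.3333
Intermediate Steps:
q(K) = 2 - 8/K (q(K) = 2 - 4*2/K = 2 - 8/K)
5*l(11, -2) + q(6) = 5*(-3 - 1*(-2)) + (2 - 8/6) = 5*(-3 + 2) + (2 - 8*⅙) = 5*(-1) + (2 - 4/3) = -5 + ⅔ = -13/3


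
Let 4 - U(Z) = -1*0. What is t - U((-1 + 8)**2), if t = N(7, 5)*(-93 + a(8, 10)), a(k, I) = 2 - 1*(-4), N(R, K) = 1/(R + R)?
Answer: -143/14 ≈ -10.214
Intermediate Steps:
N(R, K) = 1/(2*R)
a(k, I) = 6 (a(k, I) = 2 + 4 = 6)
U(Z) = 4 (U(Z) = 4 - (-1)*0 = 4 - 1*0 = 4 + 0 = 4)
t = -87/14 (t = ((1/2)/7)*(-93 + 6) = ((1/2)*(1/7))*(-87) = (1/14)*(-87) = -87/14 ≈ -6.2143)
t - U((-1 + 8)**2) = -87/14 - 1*4 = -87/14 - 4 = -143/14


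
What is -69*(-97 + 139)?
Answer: -2898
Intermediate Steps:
-69*(-97 + 139) = -69*42 = -2898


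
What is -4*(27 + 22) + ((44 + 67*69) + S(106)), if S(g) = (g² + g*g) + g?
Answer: 27049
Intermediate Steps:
S(g) = g + 2*g² (S(g) = (g² + g²) + g = 2*g² + g = g + 2*g²)
-4*(27 + 22) + ((44 + 67*69) + S(106)) = -4*(27 + 22) + ((44 + 67*69) + 106*(1 + 2*106)) = -4*49 + ((44 + 4623) + 106*(1 + 212)) = -196 + (4667 + 106*213) = -196 + (4667 + 22578) = -196 + 27245 = 27049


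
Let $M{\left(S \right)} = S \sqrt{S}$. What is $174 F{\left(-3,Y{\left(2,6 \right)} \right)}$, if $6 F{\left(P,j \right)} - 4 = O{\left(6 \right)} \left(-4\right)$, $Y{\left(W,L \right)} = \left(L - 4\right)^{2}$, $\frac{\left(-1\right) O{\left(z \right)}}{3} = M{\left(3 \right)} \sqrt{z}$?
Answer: $116 + 3132 \sqrt{2} \approx 4545.3$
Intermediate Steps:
$M{\left(S \right)} = S^{\frac{3}{2}}$
$O{\left(z \right)} = - 9 \sqrt{3} \sqrt{z}$ ($O{\left(z \right)} = - 3 \cdot 3^{\frac{3}{2}} \sqrt{z} = - 3 \cdot 3 \sqrt{3} \sqrt{z} = - 9 \sqrt{3} \sqrt{z}$)
$Y{\left(W,L \right)} = \left(-4 + L\right)^{2}$
$F{\left(P,j \right)} = \frac{2}{3} + 18 \sqrt{2}$ ($F{\left(P,j \right)} = \frac{2}{3} + \frac{- 9 \sqrt{3} \sqrt{6} \left(-4\right)}{6} = \frac{2}{3} + \frac{- 27 \sqrt{2} \left(-4\right)}{6} = \frac{2}{3} + \frac{108 \sqrt{2}}{6} = \frac{2}{3} + 18 \sqrt{2}$)
$174 F{\left(-3,Y{\left(2,6 \right)} \right)} = 174 \left(\frac{2}{3} + 18 \sqrt{2}\right) = 116 + 3132 \sqrt{2}$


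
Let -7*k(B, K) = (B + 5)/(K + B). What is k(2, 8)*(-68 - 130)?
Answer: 99/5 ≈ 19.800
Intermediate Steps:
k(B, K) = -(5 + B)/(7*(B + K)) (k(B, K) = -(B + 5)/(7*(K + B)) = -(5 + B)/(7*(B + K)))
k(2, 8)*(-68 - 130) = ((-5 - 1*2)/(7*(2 + 8)))*(-68 - 130) = ((⅐)*(-5 - 2)/10)*(-198) = ((⅐)*(⅒)*(-7))*(-198) = -⅒*(-198) = 99/5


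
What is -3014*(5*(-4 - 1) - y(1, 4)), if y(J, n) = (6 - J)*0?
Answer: 75350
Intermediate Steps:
y(J, n) = 0
-3014*(5*(-4 - 1) - y(1, 4)) = -3014*(5*(-4 - 1) - 1*0) = -3014*(5*(-5) + 0) = -3014*(-25 + 0) = -3014*(-25) = 75350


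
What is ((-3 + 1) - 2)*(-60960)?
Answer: 243840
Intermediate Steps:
((-3 + 1) - 2)*(-60960) = (-2 - 2)*(-60960) = -4*(-60960) = 243840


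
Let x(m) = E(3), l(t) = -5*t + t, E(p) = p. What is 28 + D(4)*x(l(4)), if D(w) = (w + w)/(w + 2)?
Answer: 32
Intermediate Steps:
l(t) = -4*t
x(m) = 3
D(w) = 2*w/(2 + w) (D(w) = (2*w)/(2 + w) = 2*w/(2 + w))
28 + D(4)*x(l(4)) = 28 + (2*4/(2 + 4))*3 = 28 + (2*4/6)*3 = 28 + (2*4*(1/6))*3 = 28 + (4/3)*3 = 28 + 4 = 32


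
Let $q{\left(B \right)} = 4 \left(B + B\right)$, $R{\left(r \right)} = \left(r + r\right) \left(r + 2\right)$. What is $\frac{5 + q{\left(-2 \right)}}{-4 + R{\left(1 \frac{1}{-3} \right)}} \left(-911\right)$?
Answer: $- \frac{90189}{46} \approx -1960.6$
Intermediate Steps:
$R{\left(r \right)} = 2 r \left(2 + r\right)$
$q{\left(B \right)} = 8 B$ ($q{\left(B \right)} = 4 \cdot 2 B = 8 B$)
$\frac{5 + q{\left(-2 \right)}}{-4 + R{\left(1 \frac{1}{-3} \right)}} \left(-911\right) = \frac{5 + 8 \left(-2\right)}{-4 + 2 \cdot 1 \frac{1}{-3} \left(2 + 1 \frac{1}{-3}\right)} \left(-911\right) = \frac{5 - 16}{-4 + 2 \cdot 1 \left(- \frac{1}{3}\right) \left(2 + 1 \left(- \frac{1}{3}\right)\right)} \left(-911\right) = - \frac{11}{-4 + 2 \left(- \frac{1}{3}\right) \left(2 - \frac{1}{3}\right)} \left(-911\right) = - \frac{11}{-4 + 2 \left(- \frac{1}{3}\right) \frac{5}{3}} \left(-911\right) = - \frac{11}{-4 - \frac{10}{9}} \left(-911\right) = - \frac{11}{- \frac{46}{9}} \left(-911\right) = \left(-11\right) \left(- \frac{9}{46}\right) \left(-911\right) = \frac{99}{46} \left(-911\right) = - \frac{90189}{46}$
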